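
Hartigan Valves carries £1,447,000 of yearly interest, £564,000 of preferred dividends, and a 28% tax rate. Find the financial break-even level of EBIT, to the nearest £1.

£2,230,333

Grossing the preferred dividend up to pre-tax terms: £564,000 / (1 − 0.28) = £783,333.33.
Financial break-even EBIT = interest + D_p ÷ (1 − t) = £1,447,000 + £783,333.33 = £2,230,333.33.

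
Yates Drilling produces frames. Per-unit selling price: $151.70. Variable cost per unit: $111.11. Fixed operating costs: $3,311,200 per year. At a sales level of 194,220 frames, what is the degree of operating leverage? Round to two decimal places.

1.72

Total contribution margin = 194,220 × $40.59 = $7,883,389.80.
Operating income = contribution − fixed costs = $7,883,389.80 − $3,311,200 = $4,572,189.80.
Degree of operating leverage = $7,883,389.80 / $4,572,189.80 = 1.7242.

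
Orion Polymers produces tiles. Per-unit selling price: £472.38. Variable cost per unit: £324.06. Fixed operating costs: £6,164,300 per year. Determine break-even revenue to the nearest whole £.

£19,632,498

CM per unit = £472.38 − £324.06 = £148.32; CM ratio = £148.32 / £472.38 = 0.3140.
Break-even sales = FC ÷ CM ratio = £6,164,300 × £472.38 / £148.32 = £19,632,498.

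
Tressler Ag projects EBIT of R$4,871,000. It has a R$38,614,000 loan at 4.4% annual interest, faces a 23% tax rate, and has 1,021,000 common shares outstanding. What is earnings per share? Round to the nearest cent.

Pre-tax income = R$4,871,000 − R$1,699,016.00 = R$3,171,984.00.
Net income = R$3,171,984.00 × (1 − 0.23) = R$2,442,427.68.
Per share: R$2,442,427.68 / 1,021,000 shares = R$2.39.

R$2.39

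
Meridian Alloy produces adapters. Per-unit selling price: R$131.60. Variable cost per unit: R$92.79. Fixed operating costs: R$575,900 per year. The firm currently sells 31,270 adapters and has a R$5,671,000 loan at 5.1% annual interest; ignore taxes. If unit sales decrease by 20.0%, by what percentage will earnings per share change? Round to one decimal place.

-69.7%

Contribution at this volume is 31,270 × R$38.81 = R$1,213,588.70.
EBIT = R$1,213,588.70 − R$575,900 = R$637,688.70.
Interest = R$289,221.00, so EBIT − I = R$348,467.70.
DCL = total CM / (EBIT − I) = R$1,213,588.70 / R$348,467.70 = 3.4826.
%ΔEPS = DCL × %ΔSales = 3.4826 × -20.0% = -69.7%.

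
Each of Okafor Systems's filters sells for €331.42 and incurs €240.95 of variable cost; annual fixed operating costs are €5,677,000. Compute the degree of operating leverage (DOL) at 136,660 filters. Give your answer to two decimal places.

1.85

At 136,660 units, contribution = 136,660 × €90.47 = €12,363,630.20.
Subtracting fixed costs: EBIT = €12,363,630.20 − €5,677,000 = €6,686,630.20.
So DOL = total CM / EBIT = €12,363,630.20 / €6,686,630.20 = 1.8490.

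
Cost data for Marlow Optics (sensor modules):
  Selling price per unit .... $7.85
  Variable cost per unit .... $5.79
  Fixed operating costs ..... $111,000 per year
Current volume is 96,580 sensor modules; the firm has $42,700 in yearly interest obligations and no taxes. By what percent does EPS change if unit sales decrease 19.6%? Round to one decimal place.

-86.2%

At 96,580 units, contribution = 96,580 × $2.06 = $198,954.80.
Operating income = contribution − fixed costs = $198,954.80 − $111,000 = $87,954.80.
After interest of $42,700.00, pre-tax earnings = $45,254.80.
Degree of combined leverage = contribution ÷ (EBIT − I) = $198,954.80 ÷ $45,254.80 = 4.3963.
EPS therefore changes by 4.3963 × (-19.6%) = -86.2%.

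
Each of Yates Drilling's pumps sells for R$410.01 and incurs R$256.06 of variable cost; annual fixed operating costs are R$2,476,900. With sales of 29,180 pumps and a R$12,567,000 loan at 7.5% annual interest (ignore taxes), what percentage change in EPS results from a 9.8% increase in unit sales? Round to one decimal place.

At 29,180 units, contribution = 29,180 × R$153.95 = R$4,492,261.00.
Subtracting fixed costs: EBIT = R$4,492,261.00 − R$2,476,900 = R$2,015,361.00.
After interest of R$942,525.00, pre-tax earnings = R$1,072,836.00.
Degree of combined leverage = contribution ÷ (EBIT − I) = R$4,492,261.00 ÷ R$1,072,836.00 = 4.1873.
EPS therefore changes by 4.1873 × (+9.8%) = +41.0%.

+41.0%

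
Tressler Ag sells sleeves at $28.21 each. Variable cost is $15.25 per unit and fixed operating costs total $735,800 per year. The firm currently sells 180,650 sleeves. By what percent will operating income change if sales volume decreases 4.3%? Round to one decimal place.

Total contribution margin = 180,650 × $12.96 = $2,341,224.00.
EBIT = $2,341,224.00 − $735,800 = $1,605,424.00.
DOL = contribution ÷ EBIT = $2,341,224.00 ÷ $1,605,424.00 = 1.4583.
Operating income changes by 1.4583 × -4.3% = -6.3%.

-6.3%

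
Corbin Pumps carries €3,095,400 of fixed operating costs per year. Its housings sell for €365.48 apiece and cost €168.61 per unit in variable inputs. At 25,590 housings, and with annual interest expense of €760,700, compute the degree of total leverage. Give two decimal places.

4.26

Contribution at this volume is 25,590 × €196.87 = €5,037,903.30.
Operating income = contribution − fixed costs = €5,037,903.30 − €3,095,400 = €1,942,503.30. Interest = €760,700.00.
DOL = €5,037,903.30 ÷ €1,942,503.30 = 2.5935; DFL = €1,942,503.30 ÷ €1,181,803.30 = 1.6437.
DCL = DOL × DFL = 2.5935 × 1.6437 = 4.2629.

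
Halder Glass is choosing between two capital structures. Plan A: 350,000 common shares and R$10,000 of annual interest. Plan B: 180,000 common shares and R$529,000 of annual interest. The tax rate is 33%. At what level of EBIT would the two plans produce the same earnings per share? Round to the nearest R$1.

Set EPS_A = EPS_B: (EBIT − R$10,000)(1 − 0.33) ÷ 350,000 = (EBIT − R$529,000)(1 − 0.33) ÷ 180,000.
The (1 − t) factor cancels: (EBIT − 10,000) × 180,000 = (EBIT − 529,000) × 350,000.
EBIT × (350,000 − 180,000) = 529,000 × 350,000 − 10,000 × 180,000 = 183,350,000,000, so EBIT = 183,350,000,000 ÷ 170,000 = 1,078,529.41.

R$1,078,529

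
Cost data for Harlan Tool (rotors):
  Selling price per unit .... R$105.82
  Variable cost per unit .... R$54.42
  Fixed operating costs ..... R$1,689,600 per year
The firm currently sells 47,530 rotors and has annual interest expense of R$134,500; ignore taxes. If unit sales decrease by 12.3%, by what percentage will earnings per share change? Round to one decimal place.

-48.5%

At 47,530 units, contribution = 47,530 × R$51.40 = R$2,443,042.00.
EBIT = R$2,443,042.00 − R$1,689,600 = R$753,442.00.
After interest of R$134,500.00, pre-tax earnings = R$618,942.00.
DCL = total CM / (EBIT − I) = R$2,443,042.00 / R$618,942.00 = 3.9471.
EPS therefore changes by 3.9471 × (-12.3%) = -48.5%.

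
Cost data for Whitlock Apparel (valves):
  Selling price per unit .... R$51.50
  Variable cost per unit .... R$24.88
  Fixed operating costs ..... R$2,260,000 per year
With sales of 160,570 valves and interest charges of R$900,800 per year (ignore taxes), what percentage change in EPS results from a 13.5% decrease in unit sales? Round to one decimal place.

At 160,570 units, contribution = 160,570 × R$26.62 = R$4,274,373.40.
Operating income = contribution − fixed costs = R$4,274,373.40 − R$2,260,000 = R$2,014,373.40.
Interest = R$900,800.00, so EBIT − I = R$1,113,573.40.
Degree of combined leverage = contribution ÷ (EBIT − I) = R$4,274,373.40 ÷ R$1,113,573.40 = 3.8384.
EPS therefore changes by 3.8384 × (-13.5%) = -51.8%.

-51.8%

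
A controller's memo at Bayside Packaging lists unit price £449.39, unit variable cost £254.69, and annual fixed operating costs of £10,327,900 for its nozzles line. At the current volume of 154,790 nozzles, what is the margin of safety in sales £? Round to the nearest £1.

Each unit contributes £449.39 − £254.69 = £194.70. Break-even units = £10,327,900 ÷ £194.70 = 53,045.20; break-even revenue = 53,045.20 × £449.39 = £23,837,981.41.
Actual sales revenue = 154,790 × £449.39 = £69,561,078.10.
Margin of safety = £69,561,078.10 − £23,837,981.41 = £45,723,097.

£45,723,097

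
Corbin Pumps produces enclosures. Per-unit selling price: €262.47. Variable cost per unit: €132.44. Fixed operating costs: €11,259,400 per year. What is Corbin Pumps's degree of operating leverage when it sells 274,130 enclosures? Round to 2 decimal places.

At 274,130 units, contribution = 274,130 × €130.03 = €35,645,123.90.
EBIT = €35,645,123.90 − €11,259,400 = €24,385,723.90.
DOL = contribution ÷ EBIT = €35,645,123.90 ÷ €24,385,723.90 = 1.4617.

1.46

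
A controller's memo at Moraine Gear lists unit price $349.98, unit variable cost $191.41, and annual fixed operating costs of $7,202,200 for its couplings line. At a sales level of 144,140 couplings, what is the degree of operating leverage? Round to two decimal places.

Total contribution margin = 144,140 × $158.57 = $22,856,279.80.
Subtracting fixed costs: EBIT = $22,856,279.80 − $7,202,200 = $15,654,079.80.
So DOL = total CM / EBIT = $22,856,279.80 / $15,654,079.80 = 1.4601.

1.46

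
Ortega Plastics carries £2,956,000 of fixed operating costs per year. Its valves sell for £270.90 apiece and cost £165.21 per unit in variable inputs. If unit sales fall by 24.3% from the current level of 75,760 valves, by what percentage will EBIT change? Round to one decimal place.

At 75,760 units, contribution = 75,760 × £105.69 = £8,007,074.40.
Subtracting fixed costs: EBIT = £8,007,074.40 − £2,956,000 = £5,051,074.40.
DOL = contribution ÷ EBIT = £8,007,074.40 ÷ £5,051,074.40 = 1.5852.
%ΔEBIT = DOL × %ΔSales = 1.5852 × -24.3% = -38.5%.

-38.5%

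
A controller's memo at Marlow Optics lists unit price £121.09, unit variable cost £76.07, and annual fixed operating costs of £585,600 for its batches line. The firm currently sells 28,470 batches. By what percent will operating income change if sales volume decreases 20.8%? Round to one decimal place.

Contribution at this volume is 28,470 × £45.02 = £1,281,719.40.
Subtracting fixed costs: EBIT = £1,281,719.40 − £585,600 = £696,119.40.
So DOL = total CM / EBIT = £1,281,719.40 / £696,119.40 = 1.8412.
So EBIT moves 1.8412 × (-20.8%) = -38.3%.

-38.3%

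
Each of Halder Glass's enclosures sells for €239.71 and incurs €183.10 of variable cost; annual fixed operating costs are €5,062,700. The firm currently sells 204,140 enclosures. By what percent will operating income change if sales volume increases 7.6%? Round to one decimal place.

At 204,140 units, contribution = 204,140 × €56.61 = €11,556,365.40.
EBIT = €11,556,365.40 − €5,062,700 = €6,493,665.40.
So DOL = total CM / EBIT = €11,556,365.40 / €6,493,665.40 = 1.7796.
Operating income changes by 1.7796 × +7.6% = +13.5%.

+13.5%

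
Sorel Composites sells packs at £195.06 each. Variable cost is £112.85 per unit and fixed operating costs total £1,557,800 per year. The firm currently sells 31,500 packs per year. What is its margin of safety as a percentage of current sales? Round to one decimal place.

39.8%

Each unit contributes £195.06 − £112.85 = £82.21. Break-even units = £1,557,800 ÷ £82.21 = 18,949.03; break-even revenue = 18,949.03 × £195.06 = £3,696,198.37.
Current sales = 31,500 × £195.06 = £6,144,390.00.
Margin of safety = (£6,144,390.00 − £3,696,198.37) ÷ £6,144,390.00 = 39.8%.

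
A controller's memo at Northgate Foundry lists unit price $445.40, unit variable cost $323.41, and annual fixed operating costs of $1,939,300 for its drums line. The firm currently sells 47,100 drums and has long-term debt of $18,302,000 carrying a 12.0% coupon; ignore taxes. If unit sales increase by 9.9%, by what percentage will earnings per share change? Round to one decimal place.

Total contribution margin = 47,100 × $121.99 = $5,745,729.00.
Subtracting fixed costs: EBIT = $5,745,729.00 − $1,939,300 = $3,806,429.00.
Interest = $2,196,240.00, so EBIT − I = $1,610,189.00.
DCL = total CM / (EBIT − I) = $5,745,729.00 / $1,610,189.00 = 3.5684.
%ΔEPS = DCL × %ΔSales = 3.5684 × +9.9% = +35.3%.

+35.3%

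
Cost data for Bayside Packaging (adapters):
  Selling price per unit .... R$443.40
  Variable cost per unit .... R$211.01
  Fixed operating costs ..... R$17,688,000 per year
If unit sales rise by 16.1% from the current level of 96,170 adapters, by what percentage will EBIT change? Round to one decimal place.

At 96,170 units, contribution = 96,170 × R$232.39 = R$22,348,946.30.
Operating income = contribution − fixed costs = R$22,348,946.30 − R$17,688,000 = R$4,660,946.30.
So DOL = total CM / EBIT = R$22,348,946.30 / R$4,660,946.30 = 4.7949.
%ΔEBIT = DOL × %ΔSales = 4.7949 × +16.1% = +77.2%.

+77.2%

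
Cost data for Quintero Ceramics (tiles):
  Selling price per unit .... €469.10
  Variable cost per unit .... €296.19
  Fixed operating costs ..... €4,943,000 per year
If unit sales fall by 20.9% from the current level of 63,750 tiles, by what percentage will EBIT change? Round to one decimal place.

Total contribution margin = 63,750 × €172.91 = €11,023,012.50.
Operating income = contribution − fixed costs = €11,023,012.50 − €4,943,000 = €6,080,012.50.
DOL = contribution ÷ EBIT = €11,023,012.50 ÷ €6,080,012.50 = 1.8130.
Operating income changes by 1.8130 × -20.9% = -37.9%.

-37.9%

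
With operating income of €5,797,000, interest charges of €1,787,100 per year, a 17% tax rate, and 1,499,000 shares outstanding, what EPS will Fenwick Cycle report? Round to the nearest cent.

€2.22

Interest = €1,787,100.00, so EBT = €5,797,000 − €1,787,100.00 = €4,009,900.00.
After tax at 17%: net income = €4,009,900.00 × 0.83 = €3,328,217.00.
Per share: €3,328,217.00 / 1,499,000 shares = €2.22.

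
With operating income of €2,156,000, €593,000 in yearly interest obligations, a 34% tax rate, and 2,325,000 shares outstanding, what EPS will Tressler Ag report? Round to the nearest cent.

€0.44

Pre-tax income = €2,156,000 − €593,000.00 = €1,563,000.00.
Net income = €1,563,000.00 × (1 − 0.34) = €1,031,580.00.
EPS = €1,031,580.00 ÷ 2,325,000 = €0.44.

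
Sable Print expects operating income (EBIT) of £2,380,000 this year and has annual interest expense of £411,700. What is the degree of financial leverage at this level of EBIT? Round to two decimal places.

Interest = £411,700.00.
Degree of financial leverage = EBIT / (EBIT − interest) = £2,380,000 / £1,968,300.00 = 1.2092.

1.21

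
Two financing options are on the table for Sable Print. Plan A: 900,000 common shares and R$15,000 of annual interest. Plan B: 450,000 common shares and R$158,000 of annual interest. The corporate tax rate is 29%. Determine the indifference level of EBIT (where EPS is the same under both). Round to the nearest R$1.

R$301,000

At indifference, (EBIT − 15,000)(1 − t)/900,000 = (EBIT − 158,000)(1 − t)/450,000.
The (1 − t) factor cancels: (EBIT − 15,000) × 450,000 = (EBIT − 158,000) × 900,000.
Solving, EBIT = (158,000·900,000 − 15,000·450,000) / (900,000 − 450,000) = 135,450,000,000 / 450,000 = 301,000.00.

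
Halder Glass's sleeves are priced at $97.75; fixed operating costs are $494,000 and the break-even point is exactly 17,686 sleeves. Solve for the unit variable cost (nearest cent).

$69.82

At break-even, FC = Q × (P − VC), so P − VC = $494,000 ÷ 17,686 = $27.9317.
Hence VC = price − CM = $97.75 − $27.9317 = $69.82.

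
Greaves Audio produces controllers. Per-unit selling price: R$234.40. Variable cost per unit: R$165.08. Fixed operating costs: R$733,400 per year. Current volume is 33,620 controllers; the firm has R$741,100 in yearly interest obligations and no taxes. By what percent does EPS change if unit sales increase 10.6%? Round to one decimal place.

Total contribution margin = 33,620 × R$69.32 = R$2,330,538.40.
Operating income = contribution − fixed costs = R$2,330,538.40 − R$733,400 = R$1,597,138.40.
Interest = R$741,100.00, so EBIT − I = R$856,038.40.
DCL = total CM / (EBIT − I) = R$2,330,538.40 / R$856,038.40 = 2.7225.
%ΔEPS = DCL × %ΔSales = 2.7225 × +10.6% = +28.9%.

+28.9%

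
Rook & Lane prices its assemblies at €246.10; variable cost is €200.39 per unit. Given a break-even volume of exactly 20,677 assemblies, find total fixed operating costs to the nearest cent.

Unit CM = price − variable cost = €246.10 − €200.39 = €45.71.
Since BE = FC / CM, FC = 20,677 × €45.71 = €945,145.67.

€945,145.67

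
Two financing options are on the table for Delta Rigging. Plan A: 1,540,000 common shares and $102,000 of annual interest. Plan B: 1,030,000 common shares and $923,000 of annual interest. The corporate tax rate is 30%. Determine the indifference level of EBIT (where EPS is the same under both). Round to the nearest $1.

$2,581,098

Set EPS_A = EPS_B: (EBIT − $102,000)(1 − 0.30) ÷ 1,540,000 = (EBIT − $923,000)(1 − 0.30) ÷ 1,030,000.
Cancelling (1 − t) and cross-multiplying: 1,030,000·(EBIT − 102,000) = 1,540,000·(EBIT − 923,000).
EBIT × (1,540,000 − 1,030,000) = 923,000 × 1,540,000 − 102,000 × 1,030,000 = 1,316,360,000,000, so EBIT = 1,316,360,000,000 ÷ 510,000 = 2,581,098.04.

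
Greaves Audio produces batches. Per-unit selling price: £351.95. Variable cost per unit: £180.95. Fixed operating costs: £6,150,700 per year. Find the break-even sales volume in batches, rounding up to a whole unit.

Contribution margin per unit = £351.95 − £180.95 = £171.00.
Break-even Q = £6,150,700 / £171.00 = 35,969.01 → 35,970 batches.

35,970 batches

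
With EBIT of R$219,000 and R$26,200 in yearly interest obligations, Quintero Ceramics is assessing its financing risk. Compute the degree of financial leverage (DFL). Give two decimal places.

1.14

Interest = R$26,200.00.
Degree of financial leverage = EBIT / (EBIT − interest) = R$219,000 / R$192,800.00 = 1.1359.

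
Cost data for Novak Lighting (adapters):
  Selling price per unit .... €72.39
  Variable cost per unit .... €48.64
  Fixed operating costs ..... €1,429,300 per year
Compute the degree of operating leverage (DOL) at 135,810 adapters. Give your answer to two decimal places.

At 135,810 units, contribution = 135,810 × €23.75 = €3,225,487.50.
Operating income = contribution − fixed costs = €3,225,487.50 − €1,429,300 = €1,796,187.50.
So DOL = total CM / EBIT = €3,225,487.50 / €1,796,187.50 = 1.7957.

1.80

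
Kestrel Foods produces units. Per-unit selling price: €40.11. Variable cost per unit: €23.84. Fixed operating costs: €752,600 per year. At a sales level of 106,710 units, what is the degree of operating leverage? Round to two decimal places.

Contribution at this volume is 106,710 × €16.27 = €1,736,171.70.
EBIT = €1,736,171.70 − €752,600 = €983,571.70.
DOL = contribution ÷ EBIT = €1,736,171.70 ÷ €983,571.70 = 1.7652.

1.77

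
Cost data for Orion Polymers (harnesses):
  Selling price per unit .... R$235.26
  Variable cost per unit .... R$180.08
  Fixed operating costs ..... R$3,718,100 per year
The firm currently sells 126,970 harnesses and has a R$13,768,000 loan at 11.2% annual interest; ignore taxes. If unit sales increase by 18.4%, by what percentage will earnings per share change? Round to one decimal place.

+73.8%

Total contribution margin = 126,970 × R$55.18 = R$7,006,204.60.
Subtracting fixed costs: EBIT = R$7,006,204.60 − R$3,718,100 = R$3,288,104.60.
After interest of R$1,542,016.00, pre-tax earnings = R$1,746,088.60.
DCL = total CM / (EBIT − I) = R$7,006,204.60 / R$1,746,088.60 = 4.0125.
%ΔEPS = DCL × %ΔSales = 4.0125 × +18.4% = +73.8%.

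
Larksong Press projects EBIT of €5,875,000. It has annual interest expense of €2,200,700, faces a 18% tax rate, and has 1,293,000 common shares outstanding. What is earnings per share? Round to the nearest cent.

€2.33

Pre-tax income = €5,875,000 − €2,200,700.00 = €3,674,300.00.
Net income = €3,674,300.00 × (1 − 0.18) = €3,012,926.00.
Per share: €3,012,926.00 / 1,293,000 shares = €2.33.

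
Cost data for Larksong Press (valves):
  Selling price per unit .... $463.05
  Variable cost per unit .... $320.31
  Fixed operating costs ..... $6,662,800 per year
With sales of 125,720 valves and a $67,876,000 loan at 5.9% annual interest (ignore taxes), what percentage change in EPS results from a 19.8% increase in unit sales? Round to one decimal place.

+48.8%

Total contribution margin = 125,720 × $142.74 = $17,945,272.80.
Subtracting fixed costs: EBIT = $17,945,272.80 − $6,662,800 = $11,282,472.80.
Interest = $4,004,684.00, so EBIT − I = $7,277,788.80.
DCL = total CM / (EBIT − I) = $17,945,272.80 / $7,277,788.80 = 2.4658.
%ΔEPS = DCL × %ΔSales = 2.4658 × +19.8% = +48.8%.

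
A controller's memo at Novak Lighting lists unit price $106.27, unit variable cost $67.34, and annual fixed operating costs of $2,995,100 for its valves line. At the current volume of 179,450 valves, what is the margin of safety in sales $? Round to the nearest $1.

Contribution margin per unit = $106.27 − $67.34 = $38.93. Break-even units = $2,995,100 ÷ $38.93 = 76,935.53; break-even revenue = 76,935.53 × $106.27 = $8,175,938.27.
Actual sales revenue = 179,450 × $106.27 = $19,070,151.50.
Margin of safety = $19,070,151.50 − $8,175,938.27 = $10,894,213.

$10,894,213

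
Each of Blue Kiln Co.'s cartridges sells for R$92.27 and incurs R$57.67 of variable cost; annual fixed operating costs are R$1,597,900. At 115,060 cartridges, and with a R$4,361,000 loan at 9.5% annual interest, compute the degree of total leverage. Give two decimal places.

2.02

Contribution at this volume is 115,060 × R$34.60 = R$3,981,076.00.
EBIT = R$3,981,076.00 − R$1,597,900 = R$2,383,176.00. Interest = R$414,295.00.
DOL = R$3,981,076.00 ÷ R$2,383,176.00 = 1.6705; DFL = R$2,383,176.00 ÷ R$1,968,881.00 = 1.2104.
DCL = DOL × DFL = 1.6705 × 1.2104 = 2.0220.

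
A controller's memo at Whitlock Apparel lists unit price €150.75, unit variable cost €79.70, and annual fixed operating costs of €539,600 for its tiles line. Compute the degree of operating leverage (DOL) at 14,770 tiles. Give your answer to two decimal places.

2.06

At 14,770 units, contribution = 14,770 × €71.05 = €1,049,408.50.
Operating income = contribution − fixed costs = €1,049,408.50 − €539,600 = €509,808.50.
Degree of operating leverage = €1,049,408.50 / €509,808.50 = 2.0584.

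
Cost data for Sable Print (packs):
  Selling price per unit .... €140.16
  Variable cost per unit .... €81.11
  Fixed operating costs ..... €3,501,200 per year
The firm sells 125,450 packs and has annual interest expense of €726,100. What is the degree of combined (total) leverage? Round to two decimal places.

At 125,450 units, contribution = 125,450 × €59.05 = €7,407,822.50.
EBIT = €7,407,822.50 − €3,501,200 = €3,906,622.50. Interest = €726,100.00.
DOL = €7,407,822.50 ÷ €3,906,622.50 = 1.8962; DFL = €3,906,622.50 ÷ €3,180,522.50 = 1.2283.
Combined leverage = 1.8962 × 1.2283 = 2.3291.

2.33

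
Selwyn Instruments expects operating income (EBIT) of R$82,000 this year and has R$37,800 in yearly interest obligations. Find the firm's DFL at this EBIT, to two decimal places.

1.86

Annual interest charges come to R$37,800.00.
Degree of financial leverage = EBIT / (EBIT − interest) = R$82,000 / R$44,200.00 = 1.8552.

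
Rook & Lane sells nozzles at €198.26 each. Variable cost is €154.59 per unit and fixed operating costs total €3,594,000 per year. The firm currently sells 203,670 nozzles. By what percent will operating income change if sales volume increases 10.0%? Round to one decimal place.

Total contribution margin = 203,670 × €43.67 = €8,894,268.90.
Subtracting fixed costs: EBIT = €8,894,268.90 − €3,594,000 = €5,300,268.90.
So DOL = total CM / EBIT = €8,894,268.90 / €5,300,268.90 = 1.6781.
So EBIT moves 1.6781 × (+10.0%) = +16.8%.

+16.8%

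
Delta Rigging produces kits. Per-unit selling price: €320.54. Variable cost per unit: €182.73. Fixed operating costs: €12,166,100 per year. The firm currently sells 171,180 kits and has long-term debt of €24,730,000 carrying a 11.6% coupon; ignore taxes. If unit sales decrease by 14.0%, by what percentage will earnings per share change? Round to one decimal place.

-38.6%

Contribution at this volume is 171,180 × €137.81 = €23,590,315.80.
Operating income = contribution − fixed costs = €23,590,315.80 − €12,166,100 = €11,424,215.80.
Interest = €2,868,680.00, so EBIT − I = €8,555,535.80.
DCL = total CM / (EBIT − I) = €23,590,315.80 / €8,555,535.80 = 2.7573.
%ΔEPS = DCL × %ΔSales = 2.7573 × -14.0% = -38.6%.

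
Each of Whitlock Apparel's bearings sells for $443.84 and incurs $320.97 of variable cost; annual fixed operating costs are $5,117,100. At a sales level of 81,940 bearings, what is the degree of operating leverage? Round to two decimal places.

2.03

Contribution at this volume is 81,940 × $122.87 = $10,067,967.80.
Operating income = contribution − fixed costs = $10,067,967.80 − $5,117,100 = $4,950,867.80.
Degree of operating leverage = $10,067,967.80 / $4,950,867.80 = 2.0336.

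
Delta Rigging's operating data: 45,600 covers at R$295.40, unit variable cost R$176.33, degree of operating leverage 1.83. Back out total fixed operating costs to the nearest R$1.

Total contribution margin = 45,600 × R$119.07 = R$5,429,592.00.
DOL = contribution / EBIT, so EBIT = R$5,429,592.00 / 1.83 = R$2,966,990.16.
Fixed costs = CM − EBIT = R$5,429,592.00 − R$2,966,990.16 = R$2,462,602.

R$2,462,602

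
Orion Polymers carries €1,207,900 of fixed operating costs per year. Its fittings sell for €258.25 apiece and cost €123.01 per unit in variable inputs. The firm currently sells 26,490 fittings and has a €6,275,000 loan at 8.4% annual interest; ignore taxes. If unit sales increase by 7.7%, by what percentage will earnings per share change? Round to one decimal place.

At 26,490 units, contribution = 26,490 × €135.24 = €3,582,507.60.
Subtracting fixed costs: EBIT = €3,582,507.60 − €1,207,900 = €2,374,607.60.
Interest = €527,100.00, so EBIT − I = €1,847,507.60.
Degree of combined leverage = contribution ÷ (EBIT − I) = €3,582,507.60 ÷ €1,847,507.60 = 1.9391.
EPS therefore changes by 1.9391 × (+7.7%) = +14.9%.

+14.9%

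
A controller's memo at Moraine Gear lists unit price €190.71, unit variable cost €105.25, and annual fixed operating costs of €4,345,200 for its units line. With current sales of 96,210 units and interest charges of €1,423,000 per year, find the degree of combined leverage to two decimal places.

3.35

Contribution at this volume is 96,210 × €85.46 = €8,222,106.60.
Operating income = contribution − fixed costs = €8,222,106.60 − €4,345,200 = €3,876,906.60. Interest = €1,423,000.00.
DOL = €8,222,106.60 ÷ €3,876,906.60 = 2.1208; DFL = €3,876,906.60 ÷ €2,453,906.60 = 1.5799.
DCL = DOL × DFL = 2.1208 × 1.5799 = 3.3507.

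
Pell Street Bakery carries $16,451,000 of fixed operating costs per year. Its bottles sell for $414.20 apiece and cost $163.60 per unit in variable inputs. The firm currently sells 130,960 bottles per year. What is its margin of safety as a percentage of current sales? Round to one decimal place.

49.9%

Each unit contributes $414.20 − $163.60 = $250.60. Break-even units = $16,451,000 ÷ $250.60 = 65,646.45; break-even revenue = 65,646.45 × $414.20 = $27,190,758.98.
Current sales = 130,960 × $414.20 = $54,243,632.00.
Margin of safety = ($54,243,632.00 − $27,190,758.98) ÷ $54,243,632.00 = 49.9%.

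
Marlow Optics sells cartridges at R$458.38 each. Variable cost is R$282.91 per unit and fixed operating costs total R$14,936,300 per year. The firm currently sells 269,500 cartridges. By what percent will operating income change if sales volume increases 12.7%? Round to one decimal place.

+18.6%

At 269,500 units, contribution = 269,500 × R$175.47 = R$47,289,165.00.
EBIT = R$47,289,165.00 − R$14,936,300 = R$32,352,865.00.
Degree of operating leverage = R$47,289,165.00 / R$32,352,865.00 = 1.4617.
%ΔEBIT = DOL × %ΔSales = 1.4617 × +12.7% = +18.6%.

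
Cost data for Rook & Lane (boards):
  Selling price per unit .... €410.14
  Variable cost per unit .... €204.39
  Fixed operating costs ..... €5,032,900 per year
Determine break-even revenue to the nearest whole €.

€10,032,533

CM per unit = €410.14 − €204.39 = €205.75; CM ratio = €205.75 / €410.14 = 0.5017.
Break-even revenue = fixed costs × price ÷ CM = €5,032,900 × €410.14 ÷ €205.75 = €10,032,533.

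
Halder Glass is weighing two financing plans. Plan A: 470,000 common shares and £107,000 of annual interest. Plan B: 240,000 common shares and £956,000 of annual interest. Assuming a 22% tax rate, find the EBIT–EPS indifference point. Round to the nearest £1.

Set EPS_A = EPS_B: (EBIT − £107,000)(1 − 0.22) ÷ 470,000 = (EBIT − £956,000)(1 − 0.22) ÷ 240,000.
Cancelling (1 − t) and cross-multiplying: 240,000·(EBIT − 107,000) = 470,000·(EBIT − 956,000).
Solving, EBIT = (956,000·470,000 − 107,000·240,000) / (470,000 − 240,000) = 423,640,000,000 / 230,000 = 1,841,913.04.

£1,841,913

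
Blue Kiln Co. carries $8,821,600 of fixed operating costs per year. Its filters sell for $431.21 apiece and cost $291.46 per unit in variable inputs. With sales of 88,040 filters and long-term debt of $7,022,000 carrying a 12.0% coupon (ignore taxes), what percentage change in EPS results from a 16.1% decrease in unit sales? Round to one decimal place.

Contribution at this volume is 88,040 × $139.75 = $12,303,590.00.
Subtracting fixed costs: EBIT = $12,303,590.00 − $8,821,600 = $3,481,990.00.
Interest = $842,640.00, so EBIT − I = $2,639,350.00.
Degree of combined leverage = contribution ÷ (EBIT − I) = $12,303,590.00 ÷ $2,639,350.00 = 4.6616.
%ΔEPS = DCL × %ΔSales = 4.6616 × -16.1% = -75.1%.

-75.1%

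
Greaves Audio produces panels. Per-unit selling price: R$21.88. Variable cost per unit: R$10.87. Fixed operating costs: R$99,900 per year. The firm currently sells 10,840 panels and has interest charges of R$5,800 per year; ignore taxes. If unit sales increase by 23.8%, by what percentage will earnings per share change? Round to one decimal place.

Total contribution margin = 10,840 × R$11.01 = R$119,348.40.
Operating income = contribution − fixed costs = R$119,348.40 − R$99,900 = R$19,448.40.
After interest of R$5,800.00, pre-tax earnings = R$13,648.40.
DCL = total CM / (EBIT − I) = R$119,348.40 / R$13,648.40 = 8.7445.
%ΔEPS = DCL × %ΔSales = 8.7445 × +23.8% = +208.1%.

+208.1%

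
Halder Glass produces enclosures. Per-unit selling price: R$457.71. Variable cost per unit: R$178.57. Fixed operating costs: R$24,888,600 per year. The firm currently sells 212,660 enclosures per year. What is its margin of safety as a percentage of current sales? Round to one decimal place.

Unit CM = price − variable cost = R$457.71 − R$178.57 = R$279.14. Break-even units = R$24,888,600 ÷ R$279.14 = 89,161.71; break-even revenue = 89,161.71 × R$457.71 = R$40,810,206.73.
Actual sales revenue = 212,660 × R$457.71 = R$97,336,608.60.
Margin of safety = (R$97,336,608.60 − R$40,810,206.73) ÷ R$97,336,608.60 = 58.1%.

58.1%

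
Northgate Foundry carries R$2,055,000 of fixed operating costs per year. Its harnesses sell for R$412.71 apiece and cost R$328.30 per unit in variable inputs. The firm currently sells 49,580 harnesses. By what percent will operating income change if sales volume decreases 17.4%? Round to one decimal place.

Contribution at this volume is 49,580 × R$84.41 = R$4,185,047.80.
Operating income = contribution − fixed costs = R$4,185,047.80 − R$2,055,000 = R$2,130,047.80.
So DOL = total CM / EBIT = R$4,185,047.80 / R$2,130,047.80 = 1.9648.
So EBIT moves 1.9648 × (-17.4%) = -34.2%.

-34.2%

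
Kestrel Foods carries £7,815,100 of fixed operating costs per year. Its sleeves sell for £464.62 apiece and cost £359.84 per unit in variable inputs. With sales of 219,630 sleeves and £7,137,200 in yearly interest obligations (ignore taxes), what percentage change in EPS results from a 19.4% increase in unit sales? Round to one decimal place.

Total contribution margin = 219,630 × £104.78 = £23,012,831.40.
Subtracting fixed costs: EBIT = £23,012,831.40 − £7,815,100 = £15,197,731.40.
After interest of £7,137,200.00, pre-tax earnings = £8,060,531.40.
Degree of combined leverage = contribution ÷ (EBIT − I) = £23,012,831.40 ÷ £8,060,531.40 = 2.8550.
EPS therefore changes by 2.8550 × (+19.4%) = +55.4%.

+55.4%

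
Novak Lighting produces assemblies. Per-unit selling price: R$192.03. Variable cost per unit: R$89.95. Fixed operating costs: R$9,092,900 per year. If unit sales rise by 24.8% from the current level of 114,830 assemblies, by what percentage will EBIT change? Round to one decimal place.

+110.6%

At 114,830 units, contribution = 114,830 × R$102.08 = R$11,721,846.40.
EBIT = R$11,721,846.40 − R$9,092,900 = R$2,628,946.40.
DOL = contribution ÷ EBIT = R$11,721,846.40 ÷ R$2,628,946.40 = 4.4588.
%ΔEBIT = DOL × %ΔSales = 4.4588 × +24.8% = +110.6%.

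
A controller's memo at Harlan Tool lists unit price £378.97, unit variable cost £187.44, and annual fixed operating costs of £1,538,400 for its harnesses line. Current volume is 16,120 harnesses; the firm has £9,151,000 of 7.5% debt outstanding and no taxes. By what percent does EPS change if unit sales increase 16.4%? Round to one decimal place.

At 16,120 units, contribution = 16,120 × £191.53 = £3,087,463.60.
EBIT = £3,087,463.60 − £1,538,400 = £1,549,063.60.
After interest of £686,325.00, pre-tax earnings = £862,738.60.
DCL = total CM / (EBIT − I) = £3,087,463.60 / £862,738.60 = 3.5787.
EPS therefore changes by 3.5787 × (+16.4%) = +58.7%.

+58.7%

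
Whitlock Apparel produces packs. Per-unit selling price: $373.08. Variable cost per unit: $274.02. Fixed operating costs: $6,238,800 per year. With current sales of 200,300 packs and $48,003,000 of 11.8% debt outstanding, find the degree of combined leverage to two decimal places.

At 200,300 units, contribution = 200,300 × $99.06 = $19,841,718.00.
EBIT = $19,841,718.00 − $6,238,800 = $13,602,918.00. Interest = $5,664,354.00.
DOL = $19,841,718.00 ÷ $13,602,918.00 = 1.4586; DFL = $13,602,918.00 ÷ $7,938,564.00 = 1.7135.
DCL = DOL × DFL = 1.4586 × 1.7135 = 2.4993.

2.50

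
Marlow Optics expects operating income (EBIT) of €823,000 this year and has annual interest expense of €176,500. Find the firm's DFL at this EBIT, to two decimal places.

1.27

Annual interest charges come to €176,500.00.
Degree of financial leverage = EBIT / (EBIT − interest) = €823,000 / €646,500.00 = 1.2730.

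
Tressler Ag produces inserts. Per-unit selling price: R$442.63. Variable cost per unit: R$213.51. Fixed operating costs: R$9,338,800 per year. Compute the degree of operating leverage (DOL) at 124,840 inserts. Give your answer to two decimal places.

At 124,840 units, contribution = 124,840 × R$229.12 = R$28,603,340.80.
Operating income = contribution − fixed costs = R$28,603,340.80 − R$9,338,800 = R$19,264,540.80.
DOL = contribution ÷ EBIT = R$28,603,340.80 ÷ R$19,264,540.80 = 1.4848.

1.48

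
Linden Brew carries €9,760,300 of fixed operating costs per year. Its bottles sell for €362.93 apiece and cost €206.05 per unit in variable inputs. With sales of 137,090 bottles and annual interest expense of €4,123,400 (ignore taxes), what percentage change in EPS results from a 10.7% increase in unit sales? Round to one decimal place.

Total contribution margin = 137,090 × €156.88 = €21,506,679.20.
Subtracting fixed costs: EBIT = €21,506,679.20 − €9,760,300 = €11,746,379.20.
Interest = €4,123,400.00, so EBIT − I = €7,622,979.20.
DCL = total CM / (EBIT − I) = €21,506,679.20 / €7,622,979.20 = 2.8213.
EPS therefore changes by 2.8213 × (+10.7%) = +30.2%.

+30.2%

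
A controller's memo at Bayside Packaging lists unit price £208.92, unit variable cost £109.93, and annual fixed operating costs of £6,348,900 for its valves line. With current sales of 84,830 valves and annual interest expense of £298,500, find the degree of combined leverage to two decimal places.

Contribution at this volume is 84,830 × £98.99 = £8,397,321.70.
Subtracting fixed costs: EBIT = £8,397,321.70 − £6,348,900 = £2,048,421.70. Interest = £298,500.00, so EBIT − I = £1,749,921.70.
DCL = contribution ÷ (EBIT − I) = £8,397,321.70 ÷ £1,749,921.70 = 4.7987.

4.80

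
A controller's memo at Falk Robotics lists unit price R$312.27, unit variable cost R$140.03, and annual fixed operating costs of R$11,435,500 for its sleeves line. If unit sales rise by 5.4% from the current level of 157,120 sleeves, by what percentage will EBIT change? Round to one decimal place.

Total contribution margin = 157,120 × R$172.24 = R$27,062,348.80.
Subtracting fixed costs: EBIT = R$27,062,348.80 − R$11,435,500 = R$15,626,848.80.
Degree of operating leverage = R$27,062,348.80 / R$15,626,848.80 = 1.7318.
Operating income changes by 1.7318 × +5.4% = +9.4%.

+9.4%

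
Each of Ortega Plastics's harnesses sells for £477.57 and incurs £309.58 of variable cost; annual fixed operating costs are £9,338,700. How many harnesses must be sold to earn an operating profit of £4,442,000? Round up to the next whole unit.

82,033 harnesses

Contribution margin per unit = £477.57 − £309.58 = £167.99.
Need Q such that Q × £167.99 − £9,338,700 = £4,442,000, i.e. Q = £13,780,700 / £167.99 = 82,032.86 → 82,033.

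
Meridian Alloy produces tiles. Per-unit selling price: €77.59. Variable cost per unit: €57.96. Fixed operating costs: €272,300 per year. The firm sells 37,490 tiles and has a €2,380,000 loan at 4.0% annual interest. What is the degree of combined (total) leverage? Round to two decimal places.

2.00

Contribution at this volume is 37,490 × €19.63 = €735,928.70.
Subtracting fixed costs: EBIT = €735,928.70 − €272,300 = €463,628.70. Interest = €95,200.00.
DOL = €735,928.70 ÷ €463,628.70 = 1.5873; DFL = €463,628.70 ÷ €368,428.70 = 1.2584.
DCL = DOL × DFL = 1.5873 × 1.2584 = 1.9975.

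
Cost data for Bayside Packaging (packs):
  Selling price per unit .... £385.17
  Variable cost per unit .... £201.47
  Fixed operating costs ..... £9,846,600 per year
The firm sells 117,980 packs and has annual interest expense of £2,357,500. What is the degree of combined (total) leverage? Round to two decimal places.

At 117,980 units, contribution = 117,980 × £183.70 = £21,672,926.00.
Operating income = contribution − fixed costs = £21,672,926.00 − £9,846,600 = £11,826,326.00. Interest = £2,357,500.00.
DOL = £21,672,926.00 ÷ £11,826,326.00 = 1.8326; DFL = £11,826,326.00 ÷ £9,468,826.00 = 1.2490.
DCL = DOL × DFL = 1.8326 × 1.2490 = 2.2889.

2.29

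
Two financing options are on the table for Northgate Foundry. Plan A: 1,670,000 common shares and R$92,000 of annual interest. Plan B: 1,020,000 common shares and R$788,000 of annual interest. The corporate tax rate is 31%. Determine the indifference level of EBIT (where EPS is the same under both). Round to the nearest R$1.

R$1,880,185

At indifference, (EBIT − 92,000)(1 − t)/1,670,000 = (EBIT − 788,000)(1 − t)/1,020,000.
Cancelling (1 − t) and cross-multiplying: 1,020,000·(EBIT − 92,000) = 1,670,000·(EBIT − 788,000).
EBIT × (1,670,000 − 1,020,000) = 788,000 × 1,670,000 − 92,000 × 1,020,000 = 1,222,120,000,000, so EBIT = 1,222,120,000,000 ÷ 650,000 = 1,880,184.62.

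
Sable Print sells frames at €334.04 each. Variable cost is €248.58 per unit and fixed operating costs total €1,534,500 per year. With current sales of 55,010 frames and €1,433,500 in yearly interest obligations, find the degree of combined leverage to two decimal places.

Contribution at this volume is 55,010 × €85.46 = €4,701,154.60.
Subtracting fixed costs: EBIT = €4,701,154.60 − €1,534,500 = €3,166,654.60. Interest = €1,433,500.00.
DOL = €4,701,154.60 ÷ €3,166,654.60 = 1.4846; DFL = €3,166,654.60 ÷ €1,733,154.60 = 1.8271.
Combined leverage = 1.4846 × 1.8271 = 2.7125.

2.71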